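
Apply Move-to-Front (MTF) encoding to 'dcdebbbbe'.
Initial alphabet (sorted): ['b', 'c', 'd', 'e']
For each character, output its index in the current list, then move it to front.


MTF encoding:
'd': index 2 in ['b', 'c', 'd', 'e'] -> ['d', 'b', 'c', 'e']
'c': index 2 in ['d', 'b', 'c', 'e'] -> ['c', 'd', 'b', 'e']
'd': index 1 in ['c', 'd', 'b', 'e'] -> ['d', 'c', 'b', 'e']
'e': index 3 in ['d', 'c', 'b', 'e'] -> ['e', 'd', 'c', 'b']
'b': index 3 in ['e', 'd', 'c', 'b'] -> ['b', 'e', 'd', 'c']
'b': index 0 in ['b', 'e', 'd', 'c'] -> ['b', 'e', 'd', 'c']
'b': index 0 in ['b', 'e', 'd', 'c'] -> ['b', 'e', 'd', 'c']
'b': index 0 in ['b', 'e', 'd', 'c'] -> ['b', 'e', 'd', 'c']
'e': index 1 in ['b', 'e', 'd', 'c'] -> ['e', 'b', 'd', 'c']


Output: [2, 2, 1, 3, 3, 0, 0, 0, 1]


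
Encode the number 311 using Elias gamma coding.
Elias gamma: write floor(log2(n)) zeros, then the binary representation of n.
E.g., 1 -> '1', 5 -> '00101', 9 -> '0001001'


num_bits = floor(log2(311)) + 1 = 9
leading_zeros = num_bits - 1 = 8
binary(311) = 100110111

Elias gamma(311) = '00000000' + '100110111' = 00000000100110111 (17 bits)


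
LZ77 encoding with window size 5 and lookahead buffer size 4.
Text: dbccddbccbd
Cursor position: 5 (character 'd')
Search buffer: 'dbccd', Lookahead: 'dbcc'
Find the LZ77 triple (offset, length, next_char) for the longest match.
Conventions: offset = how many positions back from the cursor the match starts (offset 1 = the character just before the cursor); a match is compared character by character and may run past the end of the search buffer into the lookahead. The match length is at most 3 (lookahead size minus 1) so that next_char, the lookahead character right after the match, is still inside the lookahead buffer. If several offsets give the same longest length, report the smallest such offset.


Try each offset into the search buffer:
  offset=1 (pos 4, char 'd'): match length 1
  offset=2 (pos 3, char 'c'): match length 0
  offset=3 (pos 2, char 'c'): match length 0
  offset=4 (pos 1, char 'b'): match length 0
  offset=5 (pos 0, char 'd'): match length 3
Longest match has length 3 at offset 5.
next_char = character at position 5 + 3 = 8 -> 'c'

Best match: offset=5, length=3 (matching 'dbc' starting at position 0)
LZ77 triple: (5, 3, 'c')


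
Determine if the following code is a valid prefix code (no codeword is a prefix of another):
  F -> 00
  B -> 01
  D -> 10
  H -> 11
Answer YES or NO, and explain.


Checking each pair (does one codeword prefix another?):
  F='00' vs B='01': no prefix
  F='00' vs D='10': no prefix
  F='00' vs H='11': no prefix
  B='01' vs F='00': no prefix
  B='01' vs D='10': no prefix
  B='01' vs H='11': no prefix
  D='10' vs F='00': no prefix
  D='10' vs B='01': no prefix
  D='10' vs H='11': no prefix
  H='11' vs F='00': no prefix
  H='11' vs B='01': no prefix
  H='11' vs D='10': no prefix
No violation found over all pairs.

YES -- this is a valid prefix code. No codeword is a prefix of any other codeword.


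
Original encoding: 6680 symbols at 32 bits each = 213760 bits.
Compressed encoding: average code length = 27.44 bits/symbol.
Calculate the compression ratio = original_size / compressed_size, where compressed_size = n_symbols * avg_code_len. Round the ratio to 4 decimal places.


original_size = n_symbols * orig_bits = 6680 * 32 = 213760 bits
compressed_size = n_symbols * avg_code_len = 6680 * 27.44 = 183299.2 bits
ratio = original_size / compressed_size = 213760 / 183299.2 = 1.1662

Compression ratio = 1.1662


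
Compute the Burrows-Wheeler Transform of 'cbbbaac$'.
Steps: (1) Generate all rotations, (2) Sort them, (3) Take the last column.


Rotations (sorted):
  0: $cbbbaac -> last char: c
  1: aac$cbbb -> last char: b
  2: ac$cbbba -> last char: a
  3: baac$cbb -> last char: b
  4: bbaac$cb -> last char: b
  5: bbbaac$c -> last char: c
  6: c$cbbbaa -> last char: a
  7: cbbbaac$ -> last char: $


BWT = cbabbca$


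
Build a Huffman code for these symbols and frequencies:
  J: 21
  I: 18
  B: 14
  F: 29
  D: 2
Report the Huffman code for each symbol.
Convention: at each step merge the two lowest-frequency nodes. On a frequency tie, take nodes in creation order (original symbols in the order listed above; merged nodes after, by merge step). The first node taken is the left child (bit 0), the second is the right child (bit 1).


Huffman tree construction:
Step 1: Merge D(2) + B(14) = 16
Step 2: Merge (D+B)(16) + I(18) = 34
Step 3: Merge J(21) + F(29) = 50
Step 4: Merge ((D+B)+I)(34) + (J+F)(50) = 84
Read each symbol's code off the tree from the root (left child = 0, right child = 1).

Codes:
  J: 10 (length 2)
  I: 01 (length 2)
  B: 001 (length 3)
  F: 11 (length 2)
  D: 000 (length 3)
Average code length: 184/84 = 2.1905 bits/symbol


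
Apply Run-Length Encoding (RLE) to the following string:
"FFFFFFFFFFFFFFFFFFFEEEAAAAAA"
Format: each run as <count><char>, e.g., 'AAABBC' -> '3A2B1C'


Scanning runs left to right:
  i=0: run of 'F' x 19 -> '19F'
  i=19: run of 'E' x 3 -> '3E'
  i=22: run of 'A' x 6 -> '6A'

RLE = 19F3E6A


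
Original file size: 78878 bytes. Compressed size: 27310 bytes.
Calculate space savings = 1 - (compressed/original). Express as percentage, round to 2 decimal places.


ratio = compressed/original = 27310/78878 = 0.346231
savings = 1 - ratio = 1 - 0.346231 = 0.653769
as a percentage: 0.653769 * 100 = 65.38%

Space savings = 1 - 27310/78878 = 65.38%


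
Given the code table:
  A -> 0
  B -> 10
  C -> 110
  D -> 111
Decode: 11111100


Decoding:
111 -> D
111 -> D
0 -> A
0 -> A


Result: DDAA


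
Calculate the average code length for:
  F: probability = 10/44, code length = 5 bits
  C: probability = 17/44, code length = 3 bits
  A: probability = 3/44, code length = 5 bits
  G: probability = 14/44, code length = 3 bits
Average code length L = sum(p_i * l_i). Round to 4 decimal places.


Weighted contributions p_i * l_i:
  F: (10/44) * 5 = 50/44
  C: (17/44) * 3 = 51/44
  A: (3/44) * 5 = 15/44
  G: (14/44) * 3 = 42/44
Sum = (50 + 51 + 15 + 42)/44 = 158/44

L = 158/44 = 3.5909 bits/symbol


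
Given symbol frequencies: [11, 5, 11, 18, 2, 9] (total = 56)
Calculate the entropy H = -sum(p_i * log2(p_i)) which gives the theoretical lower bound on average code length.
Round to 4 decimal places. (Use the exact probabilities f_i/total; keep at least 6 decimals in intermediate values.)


Per-symbol terms -p_i * log2(p_i) with p_i = f_i/56:
  p = 11/56 = 0.196429: log2(p) = -2.347923, -p*log2(p) = 0.461199
  p = 5/56 = 0.089286: log2(p) = -3.485427, -p*log2(p) = 0.311199
  p = 11/56 = 0.196429: log2(p) = -2.347923, -p*log2(p) = 0.461199
  p = 18/56 = 0.321429: log2(p) = -1.637430, -p*log2(p) = 0.526317
  p = 2/56 = 0.035714: log2(p) = -4.807355, -p*log2(p) = 0.171691
  p = 9/56 = 0.160714: log2(p) = -2.637430, -p*log2(p) = 0.423873
H = 0.461199 + 0.311199 + 0.461199 + 0.526317 + 0.171691 + 0.423873 = 2.355478

H = 2.3555 bits/symbol


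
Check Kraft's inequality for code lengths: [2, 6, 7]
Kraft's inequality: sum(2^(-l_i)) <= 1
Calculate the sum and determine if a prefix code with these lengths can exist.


Sum = 2^(-2) + 2^(-6) + 2^(-7)
    = 0.25 + 0.015625 + 0.0078125
    = 35/128 = 0.2734375
Since 0.2734375 <= 1, Kraft's inequality IS satisfied.
A prefix code with these lengths CAN exist.

Kraft sum = 0.2734375. Satisfied.


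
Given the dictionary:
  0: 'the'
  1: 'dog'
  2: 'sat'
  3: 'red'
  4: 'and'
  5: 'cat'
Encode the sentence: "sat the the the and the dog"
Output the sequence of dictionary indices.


Look up each word in the dictionary:
  'sat' -> 2
  'the' -> 0
  'the' -> 0
  'the' -> 0
  'and' -> 4
  'the' -> 0
  'dog' -> 1

Encoded: [2, 0, 0, 0, 4, 0, 1]


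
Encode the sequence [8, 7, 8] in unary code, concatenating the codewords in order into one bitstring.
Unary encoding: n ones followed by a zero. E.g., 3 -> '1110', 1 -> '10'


Encode each number as n ones followed by a terminating 0:
  8 -> 111111110 (9 bits)
  7 -> 11111110 (8 bits)
  8 -> 111111110 (9 bits)
Total length = 9 + 8 + 9 = 26 bits.

Unary([8, 7, 8]) = 11111111011111110111111110 (26 bits)


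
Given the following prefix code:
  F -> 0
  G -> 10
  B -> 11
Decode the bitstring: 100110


Decoding step by step:
Bits 10 -> G
Bits 0 -> F
Bits 11 -> B
Bits 0 -> F


Decoded message: GFBF


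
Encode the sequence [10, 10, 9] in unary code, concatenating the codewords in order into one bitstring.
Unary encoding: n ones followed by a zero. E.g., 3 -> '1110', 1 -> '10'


Encode each number as n ones followed by a terminating 0:
  10 -> 11111111110 (11 bits)
  10 -> 11111111110 (11 bits)
  9 -> 1111111110 (10 bits)
Total length = 11 + 11 + 10 = 32 bits.

Unary([10, 10, 9]) = 11111111110111111111101111111110 (32 bits)


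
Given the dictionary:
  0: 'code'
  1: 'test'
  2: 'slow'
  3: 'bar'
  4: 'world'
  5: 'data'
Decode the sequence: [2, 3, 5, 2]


Look up each index in the dictionary:
  2 -> 'slow'
  3 -> 'bar'
  5 -> 'data'
  2 -> 'slow'

Decoded: "slow bar data slow"


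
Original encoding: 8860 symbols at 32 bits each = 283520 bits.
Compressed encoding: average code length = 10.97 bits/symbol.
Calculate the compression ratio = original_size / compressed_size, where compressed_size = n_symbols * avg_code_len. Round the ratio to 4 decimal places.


original_size = n_symbols * orig_bits = 8860 * 32 = 283520 bits
compressed_size = n_symbols * avg_code_len = 8860 * 10.97 = 97194.2 bits
ratio = original_size / compressed_size = 283520 / 97194.2 = 2.917

Compression ratio = 2.917


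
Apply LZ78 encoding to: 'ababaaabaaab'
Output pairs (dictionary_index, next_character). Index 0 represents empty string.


LZ78 encoding steps:
Dictionary: {0: ''}
Step 1: w='' (idx 0), next='a' -> output (0, 'a'), add 'a' as idx 1
Step 2: w='' (idx 0), next='b' -> output (0, 'b'), add 'b' as idx 2
Step 3: w='a' (idx 1), next='b' -> output (1, 'b'), add 'ab' as idx 3
Step 4: w='a' (idx 1), next='a' -> output (1, 'a'), add 'aa' as idx 4
Step 5: w='ab' (idx 3), next='a' -> output (3, 'a'), add 'aba' as idx 5
Step 6: w='aa' (idx 4), next='b' -> output (4, 'b'), add 'aab' as idx 6


Encoded: [(0, 'a'), (0, 'b'), (1, 'b'), (1, 'a'), (3, 'a'), (4, 'b')]


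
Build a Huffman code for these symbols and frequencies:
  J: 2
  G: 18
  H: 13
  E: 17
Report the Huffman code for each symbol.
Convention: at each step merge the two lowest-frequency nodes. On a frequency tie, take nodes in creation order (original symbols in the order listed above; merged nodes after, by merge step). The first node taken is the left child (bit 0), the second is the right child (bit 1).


Huffman tree construction:
Step 1: Merge J(2) + H(13) = 15
Step 2: Merge (J+H)(15) + E(17) = 32
Step 3: Merge G(18) + ((J+H)+E)(32) = 50
Read each symbol's code off the tree from the root (left child = 0, right child = 1).

Codes:
  J: 100 (length 3)
  G: 0 (length 1)
  H: 101 (length 3)
  E: 11 (length 2)
Average code length: 97/50 = 1.9400 bits/symbol


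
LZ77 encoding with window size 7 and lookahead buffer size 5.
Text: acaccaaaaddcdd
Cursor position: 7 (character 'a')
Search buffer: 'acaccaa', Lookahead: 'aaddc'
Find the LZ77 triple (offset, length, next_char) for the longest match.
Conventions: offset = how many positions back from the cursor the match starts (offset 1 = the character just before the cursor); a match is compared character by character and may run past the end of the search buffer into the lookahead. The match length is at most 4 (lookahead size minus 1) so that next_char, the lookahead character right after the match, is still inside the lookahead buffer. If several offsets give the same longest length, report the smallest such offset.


Try each offset into the search buffer:
  offset=1 (pos 6, char 'a'): match length 2
  offset=2 (pos 5, char 'a'): match length 2
  offset=3 (pos 4, char 'c'): match length 0
  offset=4 (pos 3, char 'c'): match length 0
  offset=5 (pos 2, char 'a'): match length 1
  offset=6 (pos 1, char 'c'): match length 0
  offset=7 (pos 0, char 'a'): match length 1
Longest match has length 2, found at offsets 1, 2; take the smallest, offset 1.
next_char = character at position 7 + 2 = 9 -> 'd'

Best match: offset=1, length=2 (matching 'aa' starting at position 6)
LZ77 triple: (1, 2, 'd')


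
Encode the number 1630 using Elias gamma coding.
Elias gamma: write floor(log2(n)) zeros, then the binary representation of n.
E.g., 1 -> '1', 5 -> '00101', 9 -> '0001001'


num_bits = floor(log2(1630)) + 1 = 11
leading_zeros = num_bits - 1 = 10
binary(1630) = 11001011110

Elias gamma(1630) = '0000000000' + '11001011110' = 000000000011001011110 (21 bits)


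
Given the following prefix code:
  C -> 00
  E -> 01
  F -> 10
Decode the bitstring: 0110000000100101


Decoding step by step:
Bits 01 -> E
Bits 10 -> F
Bits 00 -> C
Bits 00 -> C
Bits 00 -> C
Bits 10 -> F
Bits 01 -> E
Bits 01 -> E


Decoded message: EFCCCFEE


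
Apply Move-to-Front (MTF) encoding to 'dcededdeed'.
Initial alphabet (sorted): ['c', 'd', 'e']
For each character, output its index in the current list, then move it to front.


MTF encoding:
'd': index 1 in ['c', 'd', 'e'] -> ['d', 'c', 'e']
'c': index 1 in ['d', 'c', 'e'] -> ['c', 'd', 'e']
'e': index 2 in ['c', 'd', 'e'] -> ['e', 'c', 'd']
'd': index 2 in ['e', 'c', 'd'] -> ['d', 'e', 'c']
'e': index 1 in ['d', 'e', 'c'] -> ['e', 'd', 'c']
'd': index 1 in ['e', 'd', 'c'] -> ['d', 'e', 'c']
'd': index 0 in ['d', 'e', 'c'] -> ['d', 'e', 'c']
'e': index 1 in ['d', 'e', 'c'] -> ['e', 'd', 'c']
'e': index 0 in ['e', 'd', 'c'] -> ['e', 'd', 'c']
'd': index 1 in ['e', 'd', 'c'] -> ['d', 'e', 'c']


Output: [1, 1, 2, 2, 1, 1, 0, 1, 0, 1]


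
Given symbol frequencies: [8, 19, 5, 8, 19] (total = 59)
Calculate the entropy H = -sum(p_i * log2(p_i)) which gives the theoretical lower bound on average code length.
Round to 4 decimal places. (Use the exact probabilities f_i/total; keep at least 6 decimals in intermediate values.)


Per-symbol terms -p_i * log2(p_i) with p_i = f_i/59:
  p = 8/59 = 0.135593: log2(p) = -2.882643, -p*log2(p) = 0.390867
  p = 19/59 = 0.322034: log2(p) = -1.634716, -p*log2(p) = 0.526434
  p = 5/59 = 0.084746: log2(p) = -3.560715, -p*log2(p) = 0.301756
  p = 8/59 = 0.135593: log2(p) = -2.882643, -p*log2(p) = 0.390867
  p = 19/59 = 0.322034: log2(p) = -1.634716, -p*log2(p) = 0.526434
H = 0.390867 + 0.526434 + 0.301756 + 0.390867 + 0.526434 = 2.136358

H = 2.1364 bits/symbol


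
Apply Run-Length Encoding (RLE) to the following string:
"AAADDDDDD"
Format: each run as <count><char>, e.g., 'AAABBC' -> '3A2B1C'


Scanning runs left to right:
  i=0: run of 'A' x 3 -> '3A'
  i=3: run of 'D' x 6 -> '6D'

RLE = 3A6D


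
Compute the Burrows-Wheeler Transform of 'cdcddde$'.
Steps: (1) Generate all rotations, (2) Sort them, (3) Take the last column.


Rotations (sorted):
  0: $cdcddde -> last char: e
  1: cdcddde$ -> last char: $
  2: cddde$cd -> last char: d
  3: dcddde$c -> last char: c
  4: ddde$cdc -> last char: c
  5: dde$cdcd -> last char: d
  6: de$cdcdd -> last char: d
  7: e$cdcddd -> last char: d


BWT = e$dccddd


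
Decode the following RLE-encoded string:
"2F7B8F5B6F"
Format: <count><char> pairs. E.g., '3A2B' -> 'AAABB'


Expanding each <count><char> pair:
  2F -> 'FF'
  7B -> 'BBBBBBB'
  8F -> 'FFFFFFFF'
  5B -> 'BBBBB'
  6F -> 'FFFFFF'

Decoded = FFBBBBBBBFFFFFFFFBBBBBFFFFFF


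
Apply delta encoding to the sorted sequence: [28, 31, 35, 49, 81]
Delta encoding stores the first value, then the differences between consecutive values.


First value: 28
Deltas:
  31 - 28 = 3
  35 - 31 = 4
  49 - 35 = 14
  81 - 49 = 32


Delta encoded: [28, 3, 4, 14, 32]


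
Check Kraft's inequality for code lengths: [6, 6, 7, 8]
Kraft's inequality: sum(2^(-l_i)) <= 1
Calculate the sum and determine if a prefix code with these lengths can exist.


Sum = 2^(-6) + 2^(-6) + 2^(-7) + 2^(-8)
    = 0.015625 + 0.015625 + 0.0078125 + 0.00390625
    = 11/256 = 0.04296875
Since 0.04296875 <= 1, Kraft's inequality IS satisfied.
A prefix code with these lengths CAN exist.

Kraft sum = 0.04296875. Satisfied.


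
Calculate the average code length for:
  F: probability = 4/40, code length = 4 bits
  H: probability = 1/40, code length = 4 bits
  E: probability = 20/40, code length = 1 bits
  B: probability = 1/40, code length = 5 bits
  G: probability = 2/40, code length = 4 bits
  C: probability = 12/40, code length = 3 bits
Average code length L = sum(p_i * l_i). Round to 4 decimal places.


Weighted contributions p_i * l_i:
  F: (4/40) * 4 = 16/40
  H: (1/40) * 4 = 4/40
  E: (20/40) * 1 = 20/40
  B: (1/40) * 5 = 5/40
  G: (2/40) * 4 = 8/40
  C: (12/40) * 3 = 36/40
Sum = (16 + 4 + 20 + 5 + 8 + 36)/40 = 89/40

L = 89/40 = 2.2250 bits/symbol


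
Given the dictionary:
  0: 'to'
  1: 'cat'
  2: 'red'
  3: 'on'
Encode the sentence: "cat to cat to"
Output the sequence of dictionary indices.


Look up each word in the dictionary:
  'cat' -> 1
  'to' -> 0
  'cat' -> 1
  'to' -> 0

Encoded: [1, 0, 1, 0]


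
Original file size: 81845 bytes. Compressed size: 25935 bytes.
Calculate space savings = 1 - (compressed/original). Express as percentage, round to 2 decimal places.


ratio = compressed/original = 25935/81845 = 0.316879
savings = 1 - ratio = 1 - 0.316879 = 0.683121
as a percentage: 0.683121 * 100 = 68.31%

Space savings = 1 - 25935/81845 = 68.31%


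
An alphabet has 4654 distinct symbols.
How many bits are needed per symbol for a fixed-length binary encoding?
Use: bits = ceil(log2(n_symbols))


log2(4654) = 12.1843
Bracket: 2^12 = 4096 < 4654 <= 2^13 = 8192
So ceil(log2(4654)) = 13

bits = ceil(log2(4654)) = ceil(12.1843) = 13 bits


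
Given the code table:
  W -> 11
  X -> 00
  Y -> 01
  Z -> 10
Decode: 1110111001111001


Decoding:
11 -> W
10 -> Z
11 -> W
10 -> Z
01 -> Y
11 -> W
10 -> Z
01 -> Y


Result: WZWZYWZY


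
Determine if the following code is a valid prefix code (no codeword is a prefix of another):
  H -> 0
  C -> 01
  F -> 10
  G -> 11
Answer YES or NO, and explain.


Checking each pair (does one codeword prefix another?):
  H='0' vs C='01': prefix -- VIOLATION

NO -- this is NOT a valid prefix code. H (0) is a prefix of C (01).


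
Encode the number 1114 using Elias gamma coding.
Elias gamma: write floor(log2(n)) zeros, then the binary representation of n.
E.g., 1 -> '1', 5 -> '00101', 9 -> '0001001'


num_bits = floor(log2(1114)) + 1 = 11
leading_zeros = num_bits - 1 = 10
binary(1114) = 10001011010

Elias gamma(1114) = '0000000000' + '10001011010' = 000000000010001011010 (21 bits)


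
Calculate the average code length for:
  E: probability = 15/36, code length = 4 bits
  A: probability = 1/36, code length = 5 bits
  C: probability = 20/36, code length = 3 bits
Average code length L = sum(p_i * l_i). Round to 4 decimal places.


Weighted contributions p_i * l_i:
  E: (15/36) * 4 = 60/36
  A: (1/36) * 5 = 5/36
  C: (20/36) * 3 = 60/36
Sum = (60 + 5 + 60)/36 = 125/36

L = 125/36 = 3.4722 bits/symbol


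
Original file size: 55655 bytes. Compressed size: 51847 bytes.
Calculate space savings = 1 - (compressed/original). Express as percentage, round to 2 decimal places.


ratio = compressed/original = 51847/55655 = 0.931578
savings = 1 - ratio = 1 - 0.931578 = 0.068422
as a percentage: 0.068422 * 100 = 6.84%

Space savings = 1 - 51847/55655 = 6.84%


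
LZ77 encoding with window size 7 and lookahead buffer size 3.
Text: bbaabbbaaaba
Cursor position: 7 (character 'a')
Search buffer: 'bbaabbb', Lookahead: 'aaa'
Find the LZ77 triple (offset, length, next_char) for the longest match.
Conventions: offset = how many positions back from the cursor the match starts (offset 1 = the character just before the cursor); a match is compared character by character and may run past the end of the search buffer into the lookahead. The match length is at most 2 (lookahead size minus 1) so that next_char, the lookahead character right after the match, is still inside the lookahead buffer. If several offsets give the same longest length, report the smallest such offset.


Try each offset into the search buffer:
  offset=1 (pos 6, char 'b'): match length 0
  offset=2 (pos 5, char 'b'): match length 0
  offset=3 (pos 4, char 'b'): match length 0
  offset=4 (pos 3, char 'a'): match length 1
  offset=5 (pos 2, char 'a'): match length 2
  offset=6 (pos 1, char 'b'): match length 0
  offset=7 (pos 0, char 'b'): match length 0
Longest match has length 2 at offset 5.
next_char = character at position 7 + 2 = 9 -> 'a'

Best match: offset=5, length=2 (matching 'aa' starting at position 2)
LZ77 triple: (5, 2, 'a')


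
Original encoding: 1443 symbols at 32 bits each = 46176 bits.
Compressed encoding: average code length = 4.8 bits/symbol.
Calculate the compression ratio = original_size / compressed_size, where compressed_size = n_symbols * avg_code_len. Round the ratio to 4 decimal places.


original_size = n_symbols * orig_bits = 1443 * 32 = 46176 bits
compressed_size = n_symbols * avg_code_len = 1443 * 4.8 = 6926.4 bits
ratio = original_size / compressed_size = 46176 / 6926.4 = 6.6667

Compression ratio = 6.6667


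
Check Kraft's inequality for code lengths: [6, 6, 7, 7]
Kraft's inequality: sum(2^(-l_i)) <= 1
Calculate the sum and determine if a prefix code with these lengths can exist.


Sum = 2^(-6) + 2^(-6) + 2^(-7) + 2^(-7)
    = 0.015625 + 0.015625 + 0.0078125 + 0.0078125
    = 6/128 = 0.046875
Since 0.046875 <= 1, Kraft's inequality IS satisfied.
A prefix code with these lengths CAN exist.

Kraft sum = 0.046875. Satisfied.


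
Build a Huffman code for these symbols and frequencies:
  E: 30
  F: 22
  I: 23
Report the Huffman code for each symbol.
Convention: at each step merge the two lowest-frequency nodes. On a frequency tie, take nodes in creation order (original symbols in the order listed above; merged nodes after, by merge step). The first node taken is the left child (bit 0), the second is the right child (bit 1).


Huffman tree construction:
Step 1: Merge F(22) + I(23) = 45
Step 2: Merge E(30) + (F+I)(45) = 75
Read each symbol's code off the tree from the root (left child = 0, right child = 1).

Codes:
  E: 0 (length 1)
  F: 10 (length 2)
  I: 11 (length 2)
Average code length: 120/75 = 1.6000 bits/symbol


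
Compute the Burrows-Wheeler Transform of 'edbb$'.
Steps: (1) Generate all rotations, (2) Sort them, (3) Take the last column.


Rotations (sorted):
  0: $edbb -> last char: b
  1: b$edb -> last char: b
  2: bb$ed -> last char: d
  3: dbb$e -> last char: e
  4: edbb$ -> last char: $


BWT = bbde$


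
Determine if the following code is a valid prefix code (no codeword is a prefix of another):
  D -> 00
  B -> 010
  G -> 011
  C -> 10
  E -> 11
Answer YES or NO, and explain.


Checking each pair (does one codeword prefix another?):
  D='00' vs B='010': no prefix
  D='00' vs G='011': no prefix
  D='00' vs C='10': no prefix
  D='00' vs E='11': no prefix
  B='010' vs D='00': no prefix
  B='010' vs G='011': no prefix
  B='010' vs C='10': no prefix
  B='010' vs E='11': no prefix
  G='011' vs D='00': no prefix
  G='011' vs B='010': no prefix
  G='011' vs C='10': no prefix
  G='011' vs E='11': no prefix
  C='10' vs D='00': no prefix
  C='10' vs B='010': no prefix
  C='10' vs G='011': no prefix
  C='10' vs E='11': no prefix
  E='11' vs D='00': no prefix
  E='11' vs B='010': no prefix
  E='11' vs G='011': no prefix
  E='11' vs C='10': no prefix
No violation found over all pairs.

YES -- this is a valid prefix code. No codeword is a prefix of any other codeword.


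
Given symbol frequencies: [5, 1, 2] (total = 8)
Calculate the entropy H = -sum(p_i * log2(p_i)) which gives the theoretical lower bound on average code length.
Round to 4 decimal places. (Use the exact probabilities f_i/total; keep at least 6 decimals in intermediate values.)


Per-symbol terms -p_i * log2(p_i) with p_i = f_i/8:
  p = 5/8 = 0.625000: log2(p) = -0.678072, -p*log2(p) = 0.423795
  p = 1/8 = 0.125000: log2(p) = -3.000000, -p*log2(p) = 0.375000
  p = 2/8 = 0.250000: log2(p) = -2.000000, -p*log2(p) = 0.500000
H = 0.423795 + 0.375000 + 0.500000 = 1.298795

H = 1.2988 bits/symbol


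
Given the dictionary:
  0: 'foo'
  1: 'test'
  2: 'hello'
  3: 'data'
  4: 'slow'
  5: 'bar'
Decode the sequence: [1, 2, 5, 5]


Look up each index in the dictionary:
  1 -> 'test'
  2 -> 'hello'
  5 -> 'bar'
  5 -> 'bar'

Decoded: "test hello bar bar"


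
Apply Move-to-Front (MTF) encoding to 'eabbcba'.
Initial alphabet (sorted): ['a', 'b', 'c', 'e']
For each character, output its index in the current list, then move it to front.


MTF encoding:
'e': index 3 in ['a', 'b', 'c', 'e'] -> ['e', 'a', 'b', 'c']
'a': index 1 in ['e', 'a', 'b', 'c'] -> ['a', 'e', 'b', 'c']
'b': index 2 in ['a', 'e', 'b', 'c'] -> ['b', 'a', 'e', 'c']
'b': index 0 in ['b', 'a', 'e', 'c'] -> ['b', 'a', 'e', 'c']
'c': index 3 in ['b', 'a', 'e', 'c'] -> ['c', 'b', 'a', 'e']
'b': index 1 in ['c', 'b', 'a', 'e'] -> ['b', 'c', 'a', 'e']
'a': index 2 in ['b', 'c', 'a', 'e'] -> ['a', 'b', 'c', 'e']


Output: [3, 1, 2, 0, 3, 1, 2]


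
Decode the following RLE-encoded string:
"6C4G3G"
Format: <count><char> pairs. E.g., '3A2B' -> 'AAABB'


Expanding each <count><char> pair:
  6C -> 'CCCCCC'
  4G -> 'GGGG'
  3G -> 'GGG'

Decoded = CCCCCCGGGGGGG


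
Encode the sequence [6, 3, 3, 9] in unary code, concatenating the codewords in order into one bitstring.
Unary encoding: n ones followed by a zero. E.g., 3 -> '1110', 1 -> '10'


Encode each number as n ones followed by a terminating 0:
  6 -> 1111110 (7 bits)
  3 -> 1110 (4 bits)
  3 -> 1110 (4 bits)
  9 -> 1111111110 (10 bits)
Total length = 7 + 4 + 4 + 10 = 25 bits.

Unary([6, 3, 3, 9]) = 1111110111011101111111110 (25 bits)


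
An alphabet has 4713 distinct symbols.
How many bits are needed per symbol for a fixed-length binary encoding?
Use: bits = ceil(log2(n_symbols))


log2(4713) = 12.2024
Bracket: 2^12 = 4096 < 4713 <= 2^13 = 8192
So ceil(log2(4713)) = 13

bits = ceil(log2(4713)) = ceil(12.2024) = 13 bits


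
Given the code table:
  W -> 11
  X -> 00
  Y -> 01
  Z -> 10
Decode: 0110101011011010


Decoding:
01 -> Y
10 -> Z
10 -> Z
10 -> Z
11 -> W
01 -> Y
10 -> Z
10 -> Z


Result: YZZZWYZZ


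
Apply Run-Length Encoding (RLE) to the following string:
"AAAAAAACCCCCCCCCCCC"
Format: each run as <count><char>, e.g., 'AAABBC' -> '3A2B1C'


Scanning runs left to right:
  i=0: run of 'A' x 7 -> '7A'
  i=7: run of 'C' x 12 -> '12C'

RLE = 7A12C


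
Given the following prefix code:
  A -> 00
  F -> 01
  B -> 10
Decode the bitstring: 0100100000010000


Decoding step by step:
Bits 01 -> F
Bits 00 -> A
Bits 10 -> B
Bits 00 -> A
Bits 00 -> A
Bits 01 -> F
Bits 00 -> A
Bits 00 -> A


Decoded message: FABAAFAA


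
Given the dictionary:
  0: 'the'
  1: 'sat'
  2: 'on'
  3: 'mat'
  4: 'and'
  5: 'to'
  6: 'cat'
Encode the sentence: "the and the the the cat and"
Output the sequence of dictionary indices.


Look up each word in the dictionary:
  'the' -> 0
  'and' -> 4
  'the' -> 0
  'the' -> 0
  'the' -> 0
  'cat' -> 6
  'and' -> 4

Encoded: [0, 4, 0, 0, 0, 6, 4]


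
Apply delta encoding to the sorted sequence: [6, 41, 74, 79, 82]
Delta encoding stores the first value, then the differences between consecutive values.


First value: 6
Deltas:
  41 - 6 = 35
  74 - 41 = 33
  79 - 74 = 5
  82 - 79 = 3


Delta encoded: [6, 35, 33, 5, 3]


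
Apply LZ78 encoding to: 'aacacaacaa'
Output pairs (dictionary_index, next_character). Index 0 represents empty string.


LZ78 encoding steps:
Dictionary: {0: ''}
Step 1: w='' (idx 0), next='a' -> output (0, 'a'), add 'a' as idx 1
Step 2: w='a' (idx 1), next='c' -> output (1, 'c'), add 'ac' as idx 2
Step 3: w='ac' (idx 2), next='a' -> output (2, 'a'), add 'aca' as idx 3
Step 4: w='aca' (idx 3), next='a' -> output (3, 'a'), add 'acaa' as idx 4


Encoded: [(0, 'a'), (1, 'c'), (2, 'a'), (3, 'a')]


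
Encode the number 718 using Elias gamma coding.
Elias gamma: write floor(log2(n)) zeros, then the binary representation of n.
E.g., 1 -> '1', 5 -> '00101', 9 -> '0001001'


num_bits = floor(log2(718)) + 1 = 10
leading_zeros = num_bits - 1 = 9
binary(718) = 1011001110

Elias gamma(718) = '000000000' + '1011001110' = 0000000001011001110 (19 bits)


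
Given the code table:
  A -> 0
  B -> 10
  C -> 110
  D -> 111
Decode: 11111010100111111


Decoding:
111 -> D
110 -> C
10 -> B
10 -> B
0 -> A
111 -> D
111 -> D


Result: DCBBADD


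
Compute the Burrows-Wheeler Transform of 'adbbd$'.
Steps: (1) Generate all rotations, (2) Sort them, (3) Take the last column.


Rotations (sorted):
  0: $adbbd -> last char: d
  1: adbbd$ -> last char: $
  2: bbd$ad -> last char: d
  3: bd$adb -> last char: b
  4: d$adbb -> last char: b
  5: dbbd$a -> last char: a


BWT = d$dbba


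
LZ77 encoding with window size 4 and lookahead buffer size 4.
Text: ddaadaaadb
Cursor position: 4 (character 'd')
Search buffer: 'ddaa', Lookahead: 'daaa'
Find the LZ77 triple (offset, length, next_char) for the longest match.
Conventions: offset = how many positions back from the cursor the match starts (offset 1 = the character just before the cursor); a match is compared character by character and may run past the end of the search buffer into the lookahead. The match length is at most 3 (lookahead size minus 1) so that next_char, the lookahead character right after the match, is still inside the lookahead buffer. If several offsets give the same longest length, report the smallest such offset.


Try each offset into the search buffer:
  offset=1 (pos 3, char 'a'): match length 0
  offset=2 (pos 2, char 'a'): match length 0
  offset=3 (pos 1, char 'd'): match length 3
  offset=4 (pos 0, char 'd'): match length 1
Longest match has length 3 at offset 3.
next_char = character at position 4 + 3 = 7 -> 'a'

Best match: offset=3, length=3 (matching 'daa' starting at position 1)
LZ77 triple: (3, 3, 'a')


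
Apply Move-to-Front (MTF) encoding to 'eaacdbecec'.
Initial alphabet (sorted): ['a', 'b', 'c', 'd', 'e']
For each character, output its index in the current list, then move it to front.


MTF encoding:
'e': index 4 in ['a', 'b', 'c', 'd', 'e'] -> ['e', 'a', 'b', 'c', 'd']
'a': index 1 in ['e', 'a', 'b', 'c', 'd'] -> ['a', 'e', 'b', 'c', 'd']
'a': index 0 in ['a', 'e', 'b', 'c', 'd'] -> ['a', 'e', 'b', 'c', 'd']
'c': index 3 in ['a', 'e', 'b', 'c', 'd'] -> ['c', 'a', 'e', 'b', 'd']
'd': index 4 in ['c', 'a', 'e', 'b', 'd'] -> ['d', 'c', 'a', 'e', 'b']
'b': index 4 in ['d', 'c', 'a', 'e', 'b'] -> ['b', 'd', 'c', 'a', 'e']
'e': index 4 in ['b', 'd', 'c', 'a', 'e'] -> ['e', 'b', 'd', 'c', 'a']
'c': index 3 in ['e', 'b', 'd', 'c', 'a'] -> ['c', 'e', 'b', 'd', 'a']
'e': index 1 in ['c', 'e', 'b', 'd', 'a'] -> ['e', 'c', 'b', 'd', 'a']
'c': index 1 in ['e', 'c', 'b', 'd', 'a'] -> ['c', 'e', 'b', 'd', 'a']


Output: [4, 1, 0, 3, 4, 4, 4, 3, 1, 1]


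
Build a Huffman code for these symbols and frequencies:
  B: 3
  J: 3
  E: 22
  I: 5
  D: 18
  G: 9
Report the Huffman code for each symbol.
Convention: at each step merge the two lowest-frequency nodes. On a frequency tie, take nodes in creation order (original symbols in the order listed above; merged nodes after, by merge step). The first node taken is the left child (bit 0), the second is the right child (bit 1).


Huffman tree construction:
Step 1: Merge B(3) + J(3) = 6
Step 2: Merge I(5) + (B+J)(6) = 11
Step 3: Merge G(9) + (I+(B+J))(11) = 20
Step 4: Merge D(18) + (G+(I+(B+J)))(20) = 38
Step 5: Merge E(22) + (D+(G+(I+(B+J))))(38) = 60
Read each symbol's code off the tree from the root (left child = 0, right child = 1).

Codes:
  B: 11110 (length 5)
  J: 11111 (length 5)
  E: 0 (length 1)
  I: 1110 (length 4)
  D: 10 (length 2)
  G: 110 (length 3)
Average code length: 135/60 = 2.2500 bits/symbol


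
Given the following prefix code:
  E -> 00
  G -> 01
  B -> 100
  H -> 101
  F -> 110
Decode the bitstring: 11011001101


Decoding step by step:
Bits 110 -> F
Bits 110 -> F
Bits 01 -> G
Bits 101 -> H


Decoded message: FFGH


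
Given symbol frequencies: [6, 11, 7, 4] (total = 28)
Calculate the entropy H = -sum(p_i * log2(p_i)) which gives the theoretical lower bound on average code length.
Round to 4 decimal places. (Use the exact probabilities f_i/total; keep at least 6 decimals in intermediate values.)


Per-symbol terms -p_i * log2(p_i) with p_i = f_i/28:
  p = 6/28 = 0.214286: log2(p) = -2.222392, -p*log2(p) = 0.476227
  p = 11/28 = 0.392857: log2(p) = -1.347923, -p*log2(p) = 0.529541
  p = 7/28 = 0.250000: log2(p) = -2.000000, -p*log2(p) = 0.500000
  p = 4/28 = 0.142857: log2(p) = -2.807355, -p*log2(p) = 0.401051
H = 0.476227 + 0.529541 + 0.500000 + 0.401051 = 1.906819

H = 1.9068 bits/symbol


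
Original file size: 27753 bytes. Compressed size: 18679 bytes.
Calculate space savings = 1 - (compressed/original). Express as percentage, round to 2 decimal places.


ratio = compressed/original = 18679/27753 = 0.673044
savings = 1 - ratio = 1 - 0.673044 = 0.326956
as a percentage: 0.326956 * 100 = 32.7%

Space savings = 1 - 18679/27753 = 32.7%


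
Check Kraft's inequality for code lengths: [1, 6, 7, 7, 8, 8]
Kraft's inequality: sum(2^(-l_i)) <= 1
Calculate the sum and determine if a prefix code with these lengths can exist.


Sum = 2^(-1) + 2^(-6) + 2^(-7) + 2^(-7) + 2^(-8) + 2^(-8)
    = 0.5 + 0.015625 + 0.0078125 + 0.0078125 + 0.00390625 + 0.00390625
    = 138/256 = 0.5390625
Since 0.5390625 <= 1, Kraft's inequality IS satisfied.
A prefix code with these lengths CAN exist.

Kraft sum = 0.5390625. Satisfied.


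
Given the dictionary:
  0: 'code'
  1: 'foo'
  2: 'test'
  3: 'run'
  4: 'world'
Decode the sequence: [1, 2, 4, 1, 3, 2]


Look up each index in the dictionary:
  1 -> 'foo'
  2 -> 'test'
  4 -> 'world'
  1 -> 'foo'
  3 -> 'run'
  2 -> 'test'

Decoded: "foo test world foo run test"


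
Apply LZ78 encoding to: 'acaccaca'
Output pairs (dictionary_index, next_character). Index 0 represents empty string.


LZ78 encoding steps:
Dictionary: {0: ''}
Step 1: w='' (idx 0), next='a' -> output (0, 'a'), add 'a' as idx 1
Step 2: w='' (idx 0), next='c' -> output (0, 'c'), add 'c' as idx 2
Step 3: w='a' (idx 1), next='c' -> output (1, 'c'), add 'ac' as idx 3
Step 4: w='c' (idx 2), next='a' -> output (2, 'a'), add 'ca' as idx 4
Step 5: w='ca' (idx 4), end of input -> output (4, '')


Encoded: [(0, 'a'), (0, 'c'), (1, 'c'), (2, 'a'), (4, '')]


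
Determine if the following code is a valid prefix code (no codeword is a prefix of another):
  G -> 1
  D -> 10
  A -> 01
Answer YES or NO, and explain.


Checking each pair (does one codeword prefix another?):
  G='1' vs D='10': prefix -- VIOLATION

NO -- this is NOT a valid prefix code. G (1) is a prefix of D (10).


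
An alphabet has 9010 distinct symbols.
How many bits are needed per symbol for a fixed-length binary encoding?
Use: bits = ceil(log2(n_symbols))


log2(9010) = 13.1373
Bracket: 2^13 = 8192 < 9010 <= 2^14 = 16384
So ceil(log2(9010)) = 14

bits = ceil(log2(9010)) = ceil(13.1373) = 14 bits


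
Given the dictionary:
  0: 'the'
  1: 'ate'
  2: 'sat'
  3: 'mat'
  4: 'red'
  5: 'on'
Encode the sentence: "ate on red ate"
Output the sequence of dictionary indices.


Look up each word in the dictionary:
  'ate' -> 1
  'on' -> 5
  'red' -> 4
  'ate' -> 1

Encoded: [1, 5, 4, 1]


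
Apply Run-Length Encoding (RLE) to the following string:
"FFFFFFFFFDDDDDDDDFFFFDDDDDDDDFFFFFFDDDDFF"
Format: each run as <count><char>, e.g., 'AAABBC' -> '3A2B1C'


Scanning runs left to right:
  i=0: run of 'F' x 9 -> '9F'
  i=9: run of 'D' x 8 -> '8D'
  i=17: run of 'F' x 4 -> '4F'
  i=21: run of 'D' x 8 -> '8D'
  i=29: run of 'F' x 6 -> '6F'
  i=35: run of 'D' x 4 -> '4D'
  i=39: run of 'F' x 2 -> '2F'

RLE = 9F8D4F8D6F4D2F


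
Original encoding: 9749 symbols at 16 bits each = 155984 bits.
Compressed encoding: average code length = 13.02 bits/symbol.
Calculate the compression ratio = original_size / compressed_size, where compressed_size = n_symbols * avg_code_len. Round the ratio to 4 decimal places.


original_size = n_symbols * orig_bits = 9749 * 16 = 155984 bits
compressed_size = n_symbols * avg_code_len = 9749 * 13.02 = 126931.98 bits
ratio = original_size / compressed_size = 155984 / 126931.98 = 1.2289

Compression ratio = 1.2289


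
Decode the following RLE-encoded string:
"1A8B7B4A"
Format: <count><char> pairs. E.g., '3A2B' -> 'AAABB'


Expanding each <count><char> pair:
  1A -> 'A'
  8B -> 'BBBBBBBB'
  7B -> 'BBBBBBB'
  4A -> 'AAAA'

Decoded = ABBBBBBBBBBBBBBBAAAA


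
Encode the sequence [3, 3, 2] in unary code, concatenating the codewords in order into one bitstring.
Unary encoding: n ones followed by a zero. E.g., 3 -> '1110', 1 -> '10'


Encode each number as n ones followed by a terminating 0:
  3 -> 1110 (4 bits)
  3 -> 1110 (4 bits)
  2 -> 110 (3 bits)
Total length = 4 + 4 + 3 = 11 bits.

Unary([3, 3, 2]) = 11101110110 (11 bits)


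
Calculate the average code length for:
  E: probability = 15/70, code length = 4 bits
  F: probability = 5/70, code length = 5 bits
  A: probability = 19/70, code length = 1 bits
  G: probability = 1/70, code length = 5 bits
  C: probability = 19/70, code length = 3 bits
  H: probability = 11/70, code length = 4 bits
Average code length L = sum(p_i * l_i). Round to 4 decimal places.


Weighted contributions p_i * l_i:
  E: (15/70) * 4 = 60/70
  F: (5/70) * 5 = 25/70
  A: (19/70) * 1 = 19/70
  G: (1/70) * 5 = 5/70
  C: (19/70) * 3 = 57/70
  H: (11/70) * 4 = 44/70
Sum = (60 + 25 + 19 + 5 + 57 + 44)/70 = 210/70

L = 210/70 = 3.0000 bits/symbol


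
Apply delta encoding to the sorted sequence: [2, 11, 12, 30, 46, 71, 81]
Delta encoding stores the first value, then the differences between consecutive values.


First value: 2
Deltas:
  11 - 2 = 9
  12 - 11 = 1
  30 - 12 = 18
  46 - 30 = 16
  71 - 46 = 25
  81 - 71 = 10


Delta encoded: [2, 9, 1, 18, 16, 25, 10]


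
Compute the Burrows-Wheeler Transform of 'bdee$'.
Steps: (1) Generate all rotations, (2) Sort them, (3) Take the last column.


Rotations (sorted):
  0: $bdee -> last char: e
  1: bdee$ -> last char: $
  2: dee$b -> last char: b
  3: e$bde -> last char: e
  4: ee$bd -> last char: d


BWT = e$bed


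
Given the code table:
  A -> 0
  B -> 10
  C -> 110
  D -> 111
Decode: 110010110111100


Decoding:
110 -> C
0 -> A
10 -> B
110 -> C
111 -> D
10 -> B
0 -> A


Result: CABCDBA


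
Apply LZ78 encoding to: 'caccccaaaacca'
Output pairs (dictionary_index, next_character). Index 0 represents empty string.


LZ78 encoding steps:
Dictionary: {0: ''}
Step 1: w='' (idx 0), next='c' -> output (0, 'c'), add 'c' as idx 1
Step 2: w='' (idx 0), next='a' -> output (0, 'a'), add 'a' as idx 2
Step 3: w='c' (idx 1), next='c' -> output (1, 'c'), add 'cc' as idx 3
Step 4: w='cc' (idx 3), next='a' -> output (3, 'a'), add 'cca' as idx 4
Step 5: w='a' (idx 2), next='a' -> output (2, 'a'), add 'aa' as idx 5
Step 6: w='a' (idx 2), next='c' -> output (2, 'c'), add 'ac' as idx 6
Step 7: w='c' (idx 1), next='a' -> output (1, 'a'), add 'ca' as idx 7


Encoded: [(0, 'c'), (0, 'a'), (1, 'c'), (3, 'a'), (2, 'a'), (2, 'c'), (1, 'a')]


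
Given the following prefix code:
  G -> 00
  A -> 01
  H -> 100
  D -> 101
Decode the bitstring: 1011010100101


Decoding step by step:
Bits 101 -> D
Bits 101 -> D
Bits 01 -> A
Bits 00 -> G
Bits 101 -> D


Decoded message: DDAGD


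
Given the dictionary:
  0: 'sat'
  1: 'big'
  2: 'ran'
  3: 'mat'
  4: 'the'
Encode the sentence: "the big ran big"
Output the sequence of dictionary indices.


Look up each word in the dictionary:
  'the' -> 4
  'big' -> 1
  'ran' -> 2
  'big' -> 1

Encoded: [4, 1, 2, 1]


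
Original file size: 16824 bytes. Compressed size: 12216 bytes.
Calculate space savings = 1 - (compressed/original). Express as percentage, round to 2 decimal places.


ratio = compressed/original = 12216/16824 = 0.726106
savings = 1 - ratio = 1 - 0.726106 = 0.273894
as a percentage: 0.273894 * 100 = 27.39%

Space savings = 1 - 12216/16824 = 27.39%


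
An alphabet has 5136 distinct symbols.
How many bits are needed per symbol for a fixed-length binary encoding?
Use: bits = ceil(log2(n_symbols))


log2(5136) = 12.3264
Bracket: 2^12 = 4096 < 5136 <= 2^13 = 8192
So ceil(log2(5136)) = 13

bits = ceil(log2(5136)) = ceil(12.3264) = 13 bits
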